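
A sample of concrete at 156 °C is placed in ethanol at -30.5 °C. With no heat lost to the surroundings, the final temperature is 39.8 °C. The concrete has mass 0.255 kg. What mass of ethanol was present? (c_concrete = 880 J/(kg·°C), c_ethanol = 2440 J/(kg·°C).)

Heat gained plus heat lost sum to zero:
0.255·880·(39.8 − 156) + m·2440·(39.8 − (-30.5)) = 0
171532 m = 26075
m = 26075/171532 ≈ 0.152 kg

m ≈ 0.152 kg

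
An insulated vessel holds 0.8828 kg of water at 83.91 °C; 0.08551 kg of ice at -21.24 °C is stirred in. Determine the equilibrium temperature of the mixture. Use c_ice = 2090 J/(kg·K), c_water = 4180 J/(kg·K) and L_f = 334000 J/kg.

T_f ≈ 68.5 °C

Setting the total heat transfer to zero:
warm ice to 0 °C: 0.08551×2090×(0 − (-21.24)) = 3795.9; fusion: m_ice L_f = 0.08551×334000 = 28560; warm the meltwater: 357.43 T; water: 3690.1(T − 83.91)
4047.5 T = 309637 − 32356 = 277280
T ≈ 68.51 °C. Since T > 0 °C, the all-ice-melts assumption holds.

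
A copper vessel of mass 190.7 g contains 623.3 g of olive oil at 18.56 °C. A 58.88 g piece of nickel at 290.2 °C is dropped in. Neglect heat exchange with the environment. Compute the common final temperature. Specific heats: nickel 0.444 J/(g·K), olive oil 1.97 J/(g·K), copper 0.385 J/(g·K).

T_f ≈ 23.9 °C

With ΣQ=0 the equilibrium temperature is the m·c-weighted mean:
T_f = (26.14×290.2 + 1227.9×18.56 + 73.42×18.56) / (26.14 + 1227.9 + 73.42)
    = 31739 / 1327.5 ≈ 23.91 °C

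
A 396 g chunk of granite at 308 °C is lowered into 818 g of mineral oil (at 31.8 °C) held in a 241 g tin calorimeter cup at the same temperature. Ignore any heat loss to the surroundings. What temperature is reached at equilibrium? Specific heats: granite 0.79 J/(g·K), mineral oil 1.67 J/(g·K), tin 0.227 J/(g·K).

Heat gained plus heat lost sum to zero:
396×0.79×(T − 308) + 818×1.67×(T − 31.8) + 241×0.227×(T − 31.8) = 0
1733.6 T = 141535
T = 141535/1733.6 ≈ 81.64 °C

T_f ≈ 81.6 °C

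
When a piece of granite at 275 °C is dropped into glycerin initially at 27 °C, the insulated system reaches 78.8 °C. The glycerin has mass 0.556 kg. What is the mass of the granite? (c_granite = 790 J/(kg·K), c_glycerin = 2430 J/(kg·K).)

m ≈ 0.452 kg

Taking heat into each body as positive, Σ m c ΔT = 0:
m·790·(78.8 − 275) + 0.556·2430·(78.8 − 27) = 0
-154998 m = -69986
m = -69986/-154998 ≈ 0.4515 kg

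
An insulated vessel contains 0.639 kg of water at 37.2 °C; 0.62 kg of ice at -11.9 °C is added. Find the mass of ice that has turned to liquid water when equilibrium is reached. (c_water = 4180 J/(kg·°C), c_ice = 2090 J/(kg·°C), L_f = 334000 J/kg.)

Water can give up m c ΔT = 0.639·4180·37.2 = 99362 J before reaching 0 °C.
Of that, 0.62·2090·11.9 = 15420 J goes to bring the ice to 0 °C, leaving 83942 J.
Fully melting the ice requires m_ice L_f = 0.62·334000 = 207080 J.
83942 J < 207080 J, so only part of the ice melts and the system sits at 0 °C.
Mass melted = 83942/334000 ≈ 0.2513 kg.

m_melted ≈ 0.251 kg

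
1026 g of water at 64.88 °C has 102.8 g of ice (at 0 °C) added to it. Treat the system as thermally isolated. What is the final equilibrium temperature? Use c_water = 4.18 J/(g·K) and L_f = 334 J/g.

T_f ≈ 51.7 °C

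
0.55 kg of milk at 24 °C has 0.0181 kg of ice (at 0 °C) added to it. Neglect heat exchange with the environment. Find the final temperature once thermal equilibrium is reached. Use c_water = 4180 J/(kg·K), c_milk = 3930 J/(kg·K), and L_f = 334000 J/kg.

Heat gained plus heat lost sum to zero:
melt ice: 0.0181·334000 = 6045.4
  meltwater 0→T: 0.0181·4180·T = 75.66 T
  milk cools: 0.55·3930·(T − 24) = 2161.5(T − 24)
2237.2 T = 51876 − 6045.4 = 45831
T ≈ 20.49 °C — above 0 °C, consistent with complete melting.

T_f ≈ 20.5 °C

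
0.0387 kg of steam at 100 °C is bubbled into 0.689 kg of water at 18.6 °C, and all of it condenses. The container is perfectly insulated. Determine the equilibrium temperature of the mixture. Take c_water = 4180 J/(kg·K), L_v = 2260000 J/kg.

T_f ≈ 51.7 °C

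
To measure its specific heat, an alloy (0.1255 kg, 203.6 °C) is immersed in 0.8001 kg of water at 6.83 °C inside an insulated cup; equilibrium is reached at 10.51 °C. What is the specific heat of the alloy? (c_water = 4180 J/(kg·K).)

c ≈ 508 J/(kg·K)

Let T be the final temperature. ΣQ_i = 0:
0.1255·c·(10.51 − 203.6) + 0.8001·4180·(10.51 − 6.83) = 0
-24.23 c = -12307
c = -12307/-24.23 ≈ 507.9 J/(kg·K)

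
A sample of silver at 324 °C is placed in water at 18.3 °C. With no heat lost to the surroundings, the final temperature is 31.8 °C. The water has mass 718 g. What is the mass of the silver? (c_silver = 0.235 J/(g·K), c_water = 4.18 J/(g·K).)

m ≈ 590 g

|Q_silver| = |Q_water|:
m·0.235·(324 − 31.8) = 718·4.18·(31.8 − 18.3)
68.67 m = 40517  ⇒  m ≈ 590 g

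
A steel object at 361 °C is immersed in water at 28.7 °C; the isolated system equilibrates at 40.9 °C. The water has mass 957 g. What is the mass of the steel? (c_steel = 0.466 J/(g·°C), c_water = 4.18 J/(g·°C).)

m ≈ 327 g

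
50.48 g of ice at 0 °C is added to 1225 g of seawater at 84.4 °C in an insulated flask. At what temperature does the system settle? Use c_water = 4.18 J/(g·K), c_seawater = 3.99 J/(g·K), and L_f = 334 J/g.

T_f ≈ 77.6 °C

Let T be the final temperature. ΣQ_i = 0:
melt ice: 50.48·334 = 16860
  meltwater 0→T: 50.48·4.18·T = 211.01 T
  seawater cools: 1225·3.99·(T − 84.4) = 4887.8(T − 84.4)
5098.8 T = 412526 − 16860 = 395666
T ≈ 77.60 °C. Since T > 0 °C, the all-ice-melts assumption holds.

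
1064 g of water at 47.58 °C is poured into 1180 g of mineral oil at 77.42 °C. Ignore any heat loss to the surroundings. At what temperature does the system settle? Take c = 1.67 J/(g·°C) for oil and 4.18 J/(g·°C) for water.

T_f ≈ 56.7 °C

Heat lost by the oil equals heat gained by the water:
1180*1.67*(77.42 − T) = 1064*4.18*(T − 47.58)
1970.6(77.42 − T) = 4447.5(T − 47.58)
6418.1 T = 364177  ⇒  T ≈ 56.74 °C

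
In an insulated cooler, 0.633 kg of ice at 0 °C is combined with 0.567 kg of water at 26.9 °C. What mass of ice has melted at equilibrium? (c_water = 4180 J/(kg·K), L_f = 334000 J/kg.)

m_melted ≈ 0.191 kg

Heat available from the water dropping to 0 °C: 0.567·4180·26.9 = 63755 J.
Fully melting the ice requires m_ice L_f = 0.633·334000 = 211422 J.
Since 63755 < 211422 J, not all the ice melts; equilibrium is at 0 °C.
m_melt = 63755 / L_f = 0.1909 kg.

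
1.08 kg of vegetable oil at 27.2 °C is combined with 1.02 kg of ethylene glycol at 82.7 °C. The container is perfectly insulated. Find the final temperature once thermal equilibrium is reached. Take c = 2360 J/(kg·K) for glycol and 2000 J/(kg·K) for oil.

T_f ≈ 56.5 °C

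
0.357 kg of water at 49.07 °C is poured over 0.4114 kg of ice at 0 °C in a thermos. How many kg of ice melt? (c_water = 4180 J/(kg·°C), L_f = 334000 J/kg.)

m_melted ≈ 0.219 kg

Water can give up m c ΔT = 0.357·4180·49.07 = 73225 J before reaching 0 °C.
To melt every bit of ice: 0.4114·334000 = 137408 J.
Since 73225 < 137408 J, not all the ice melts; equilibrium is at 0 °C.
m_melt = 73225 / L_f = 0.2192 kg.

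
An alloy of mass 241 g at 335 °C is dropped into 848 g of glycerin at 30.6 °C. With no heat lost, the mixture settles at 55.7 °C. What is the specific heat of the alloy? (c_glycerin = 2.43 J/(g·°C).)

Conservation of energy gives ΣQ = 0:
241·c·(55.7 − 335) + 848·2.43·(55.7 − 30.6) = 0
-67311 c = -51722
c = -51722/-67311 ≈ 0.7684 J/(g·°C)

c ≈ 0.768 J/(g·°C)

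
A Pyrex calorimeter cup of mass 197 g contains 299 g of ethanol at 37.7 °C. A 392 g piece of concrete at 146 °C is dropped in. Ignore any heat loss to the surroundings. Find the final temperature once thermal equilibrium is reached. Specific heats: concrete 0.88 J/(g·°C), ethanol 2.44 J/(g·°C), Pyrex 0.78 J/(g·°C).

T_f is the heat-capacity-weighted average of the initial temperatures:
T_f = (344.96*146 + 729.56*37.7 + 153.66*37.7) / (344.96 + 729.56 + 153.66)
    = 83662 / 1228.2 ≈ 68.12 °C

T_f ≈ 68.1 °C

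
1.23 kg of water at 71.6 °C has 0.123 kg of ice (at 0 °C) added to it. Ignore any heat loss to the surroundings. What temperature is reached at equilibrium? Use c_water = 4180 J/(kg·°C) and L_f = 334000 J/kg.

Energy balance with sensible and latent terms:
melt ice: 0.123·334000 = 41082
  warm the meltwater: 514.14 T
  water cools: 1.23·4180·(T − 71.6) = 5141.4(T − 71.6)
5655.5 T = 368124 − 41082 = 327042
T ≈ 57.83 °C — above 0 °C, consistent with complete melting.

T_f ≈ 57.8 °C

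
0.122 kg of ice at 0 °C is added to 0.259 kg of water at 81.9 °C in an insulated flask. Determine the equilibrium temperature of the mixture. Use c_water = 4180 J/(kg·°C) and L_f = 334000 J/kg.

Setting the total heat transfer to zero:
melt ice: 0.122×334000 = 40748; warm the meltwater: 509.96 T; water: 1082.6(T − 81.9)
1592.6 T = 88667 − 40748 = 47919
T ≈ 30.09 °C. Since T > 0 °C, the all-ice-melts assumption holds.

T_f ≈ 30.1 °C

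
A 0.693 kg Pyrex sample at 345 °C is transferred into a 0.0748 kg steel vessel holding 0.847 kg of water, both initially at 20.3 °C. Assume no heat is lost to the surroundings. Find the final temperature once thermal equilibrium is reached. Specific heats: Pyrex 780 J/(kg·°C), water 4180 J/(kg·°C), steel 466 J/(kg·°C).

With ΣQ=0 the equilibrium temperature is the m·c-weighted mean:
T_f = (540.54×345 + 3540.5×20.3 + 34.86×20.3) / (540.54 + 3540.5 + 34.86)
    = 259065 / 4115.9 ≈ 62.94 °C

T_f ≈ 62.9 °C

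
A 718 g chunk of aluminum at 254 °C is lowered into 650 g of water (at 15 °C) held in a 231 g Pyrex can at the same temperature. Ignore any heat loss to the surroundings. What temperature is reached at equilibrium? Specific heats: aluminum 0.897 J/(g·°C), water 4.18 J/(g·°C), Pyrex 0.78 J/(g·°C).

T_f ≈ 58.5 °C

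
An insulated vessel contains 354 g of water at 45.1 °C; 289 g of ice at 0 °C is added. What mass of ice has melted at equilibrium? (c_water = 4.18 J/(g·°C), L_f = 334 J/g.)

m_melted ≈ 200 g

Heat available from the water dropping to 0 °C: 354·4.18·45.1 = 66735 J.
Fully melting the ice requires m_ice L_f = 289·334 = 96526 J.
Since 66735 < 96526 J, not all the ice melts; equilibrium is at 0 °C.
Mass melted = 66735/334 ≈ 199.8 g.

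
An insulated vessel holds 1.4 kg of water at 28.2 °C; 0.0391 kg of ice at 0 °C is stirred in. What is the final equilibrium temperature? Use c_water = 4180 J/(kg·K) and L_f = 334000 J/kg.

Taking heat into each body as positive, Σ m c ΔT = 0:
melt ice: 0.0391·334000 = 13059
  meltwater 0→T: 0.0391·4180·T = 163.44 T
  water cools: 1.4·4180·(T − 28.2) = 5852(T − 28.2)
6015.4 T = 165026 − 13059 = 151967
T ≈ 25.26 °C (positive, so assuming full melt was valid).

T_f ≈ 25.3 °C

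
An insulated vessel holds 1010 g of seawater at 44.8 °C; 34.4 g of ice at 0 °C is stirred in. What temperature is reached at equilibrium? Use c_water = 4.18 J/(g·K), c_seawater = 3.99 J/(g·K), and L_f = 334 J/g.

Heat gained plus heat lost sum to zero:
melt ice: 34.4·334 = 11490; meltwater 0→T: 34.4·4.18·T = 143.79 T; seawater: 4029.9(T − 44.8)
4173.7 T = 180540 − 11490 = 169050
T ≈ 40.50 °C (positive, so assuming full melt was valid).

T_f ≈ 40.5 °C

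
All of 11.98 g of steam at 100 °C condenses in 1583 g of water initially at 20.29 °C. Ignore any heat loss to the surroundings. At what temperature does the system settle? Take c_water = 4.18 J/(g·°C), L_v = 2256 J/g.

T_f ≈ 24.9 °C

Energy conservation, ΣQ = 0:
latent heat released on condensation: 11.98·2256 = 27027
  condensed water 100 °C→T: 50.08(T − 100)
  original water: 6616.9(T − 20.29)
6667 T = 27027 + 5007.6 + 134258 = 166292
T ≈ 24.94 °C — below 100 °C, confirming all the steam condensed.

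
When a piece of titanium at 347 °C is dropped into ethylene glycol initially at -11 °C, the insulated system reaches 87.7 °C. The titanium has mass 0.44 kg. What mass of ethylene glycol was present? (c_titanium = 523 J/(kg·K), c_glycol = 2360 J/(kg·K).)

m ≈ 0.256 kg

Heat lost by the titanium = heat gained by the glycol:
0.44×523×(347 − 87.7) = m×2360×(87.7 − (-11))
232932 m = 59670  ⇒  m ≈ 0.2562 kg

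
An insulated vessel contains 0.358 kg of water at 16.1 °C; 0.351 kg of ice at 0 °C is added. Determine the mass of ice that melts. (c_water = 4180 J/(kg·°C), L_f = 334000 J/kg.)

m_melted ≈ 0.0721 kg

Water can give up m c ΔT = 0.358×4180×16.1 = 24093 J before reaching 0 °C.
Melting all 0.351 kg of ice would need 0.351×334000 = 117234 J.
That's not enough to melt it all — equilibrium is at 0 °C with ice remaining.
m_melt = 24093 / L_f = 0.07213 kg.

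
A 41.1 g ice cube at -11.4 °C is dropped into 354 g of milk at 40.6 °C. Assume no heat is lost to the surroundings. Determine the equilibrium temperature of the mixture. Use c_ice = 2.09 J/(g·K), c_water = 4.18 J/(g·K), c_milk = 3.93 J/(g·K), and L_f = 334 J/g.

T_f ≈ 26.7 °C

Energy conservation, ΣQ = 0:
warm ice to 0 °C: 41.1×2.09×(0 − (-11.4)) = 979.25
  latent heat to melt: 41.1×334 = 13727
  warm the meltwater: 171.8 T
  milk: 1391.2(T − 40.6)
1563 T = 56484 − 14707 = 41777
T ≈ 26.73 °C (positive, so assuming full melt was valid).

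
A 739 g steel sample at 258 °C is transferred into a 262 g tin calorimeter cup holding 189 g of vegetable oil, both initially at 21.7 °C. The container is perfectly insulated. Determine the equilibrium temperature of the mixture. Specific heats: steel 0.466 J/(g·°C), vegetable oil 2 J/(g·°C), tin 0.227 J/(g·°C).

With ΣQ=0 the equilibrium temperature is the m·c-weighted mean:
T_f = (344.37×258 + 378×21.7 + 59.47×21.7) / (344.37 + 378 + 59.47)
    = 98342 / 781.85 ≈ 125.78 °C

T_f ≈ 125.8 °C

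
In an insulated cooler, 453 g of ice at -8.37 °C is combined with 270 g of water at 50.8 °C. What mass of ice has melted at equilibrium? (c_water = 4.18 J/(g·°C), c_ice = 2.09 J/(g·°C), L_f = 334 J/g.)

Heat available from the water dropping to 0 °C: 270·4.18·50.8 = 57333 J.
Of that, 453·2.09·8.37 = 7924.5 J goes to bring the ice to 0 °C, leaving 49408 J.
Melting all 453 g of ice would need 453·334 = 151302 J.
That's not enough to melt it all — equilibrium is at 0 °C with ice remaining.
m_melt = 49408 / L_f = 147.9 g.

m_melted ≈ 148 g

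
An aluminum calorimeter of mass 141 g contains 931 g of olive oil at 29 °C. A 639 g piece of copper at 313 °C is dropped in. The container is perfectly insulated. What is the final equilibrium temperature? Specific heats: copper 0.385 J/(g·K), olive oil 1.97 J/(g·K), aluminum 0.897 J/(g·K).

Conservation of energy gives ΣQ = 0:
639×0.385×(T − 313) + 931×1.97×(T − 29) + 141×0.897×(T − 29) = 0
246.02(T − 313) + 1834.1(T − 29) + 126.48(T − 29) = 0
2206.6 T = 133859
T ≈ 60.66 °C

T_f ≈ 60.7 °C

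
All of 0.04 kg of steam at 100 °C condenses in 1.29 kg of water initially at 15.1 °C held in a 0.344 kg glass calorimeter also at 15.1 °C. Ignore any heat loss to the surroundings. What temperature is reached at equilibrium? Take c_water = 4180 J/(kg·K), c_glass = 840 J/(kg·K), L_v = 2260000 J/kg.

T_f ≈ 33.0 °C

Taking heat into each body as positive, Σ m c ΔT = 0:
steam→water at 100 °C releases m L_v = 0.04×2260000 = 90400
  condensate cools 100→T: 0.04×4180×(T − 100) = 167.2(T − 100)
  water warms: 1.29×4180×(T − 15.1) = 5392.2(T − 15.1)
  cup: 288.96(T − 15.1)
5848.4 T = 90400 + 16720 + 85786 = 192906
T ≈ 32.98 °C (< 100 °C, so full condensation is consistent).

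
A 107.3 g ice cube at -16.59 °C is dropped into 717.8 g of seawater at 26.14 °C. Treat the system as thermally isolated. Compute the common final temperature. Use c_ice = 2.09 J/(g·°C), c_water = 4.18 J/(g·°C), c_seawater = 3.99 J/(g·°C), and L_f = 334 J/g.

T_f ≈ 10.7 °C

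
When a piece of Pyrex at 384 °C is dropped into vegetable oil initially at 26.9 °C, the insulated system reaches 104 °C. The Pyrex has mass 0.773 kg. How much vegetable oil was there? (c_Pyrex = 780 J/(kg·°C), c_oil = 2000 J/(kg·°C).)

|Q_Pyrex| = |Q_oil|:
0.773×780×(384 − 104) = m×2000×(104 − 26.9)
154200 m = 168823  ⇒  m ≈ 1.095 kg

m ≈ 1.09 kg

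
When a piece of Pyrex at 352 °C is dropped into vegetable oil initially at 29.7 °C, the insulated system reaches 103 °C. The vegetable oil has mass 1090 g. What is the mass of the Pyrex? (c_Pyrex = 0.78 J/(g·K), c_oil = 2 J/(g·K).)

m ≈ 823 g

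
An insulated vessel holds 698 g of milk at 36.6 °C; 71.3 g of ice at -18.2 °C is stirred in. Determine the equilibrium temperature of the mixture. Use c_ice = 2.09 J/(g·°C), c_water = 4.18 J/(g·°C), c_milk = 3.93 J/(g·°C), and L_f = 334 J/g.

Let T be the final temperature. ΣQ_i = 0:
ice -18.2→0 °C: 71.3×2.09×18.2 = 2712.1; melt ice: 71.3×334 = 23814; meltwater 0→T: 71.3×4.18×T = 298.03 T; milk: 2743.1(T − 36.6)
3041.2 T = 100399 − 26526 = 73873
T ≈ 24.29 °C — above 0 °C, consistent with complete melting.

T_f ≈ 24.3 °C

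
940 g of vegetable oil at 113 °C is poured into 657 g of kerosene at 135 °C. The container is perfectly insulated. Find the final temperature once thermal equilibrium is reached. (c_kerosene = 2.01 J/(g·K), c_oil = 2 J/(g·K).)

T_f is the heat-capacity-weighted average of the initial temperatures:
T_f = (1320.6*135 + 1880*113) / (1320.6 + 1880)
    = 390717 / 3200.6 ≈ 122.08 °C

T_f ≈ 122.1 °C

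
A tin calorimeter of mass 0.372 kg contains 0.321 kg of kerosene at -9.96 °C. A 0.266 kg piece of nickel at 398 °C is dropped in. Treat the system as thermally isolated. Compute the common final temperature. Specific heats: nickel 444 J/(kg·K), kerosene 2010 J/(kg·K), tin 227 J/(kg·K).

T_f ≈ 46.9 °C

With ΣQ=0 the equilibrium temperature is the m·c-weighted mean:
T_f = (118.1*398 + 645.21*(-9.96) + 84.44*(-9.96)) / (118.1 + 645.21 + 84.44)
    = 39738 / 847.76 ≈ 46.87 °C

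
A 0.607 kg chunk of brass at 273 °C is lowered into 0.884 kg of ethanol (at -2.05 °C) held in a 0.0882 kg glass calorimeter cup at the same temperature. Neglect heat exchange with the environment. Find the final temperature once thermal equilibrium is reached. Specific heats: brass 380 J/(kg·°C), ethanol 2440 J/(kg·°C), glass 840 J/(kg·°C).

Taking heat into each body as positive, Σ m c ΔT = 0:
0.607·380·(T − 273) + 0.884·2440·(T − (-2.05)) + 0.0882·840·(T − (-2.05)) = 0
230.66(T − 273) + 2157(T − (-2.05)) + 74.09(T − (-2.05)) = 0
2461.7 T = 58397
T ≈ 23.72 °C

T_f ≈ 23.7 °C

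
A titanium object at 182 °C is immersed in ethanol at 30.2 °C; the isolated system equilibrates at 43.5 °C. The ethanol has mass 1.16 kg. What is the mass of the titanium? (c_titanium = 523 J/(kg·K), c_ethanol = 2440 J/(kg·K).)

Heat lost by the titanium = heat gained by the ethanol:
m·523·(182 − 43.5) = 1.16·2440·(43.5 − 30.2)
72436 m = 37644  ⇒  m ≈ 0.5197 kg

m ≈ 0.52 kg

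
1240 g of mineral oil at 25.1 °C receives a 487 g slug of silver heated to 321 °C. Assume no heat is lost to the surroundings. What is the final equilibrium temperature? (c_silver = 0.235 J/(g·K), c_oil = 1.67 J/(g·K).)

With ΣQ=0 the equilibrium temperature is the m·c-weighted mean:
T_f = (114.44·321 + 2070.8·25.1) / (114.44 + 2070.8)
    = 88714 / 2185.2 ≈ 40.60 °C

T_f ≈ 40.6 °C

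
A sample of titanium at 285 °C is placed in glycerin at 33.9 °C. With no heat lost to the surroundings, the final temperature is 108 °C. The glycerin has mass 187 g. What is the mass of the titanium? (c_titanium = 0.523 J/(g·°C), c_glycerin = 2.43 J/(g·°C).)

m ≈ 364 g

Net heat exchanged in the isolated system is zero:
m·0.523·(108 − 285) + 187·2.43·(108 − 33.9) = 0
-92.57 m = -33672
m = -33672/-92.57 ≈ 363.7 g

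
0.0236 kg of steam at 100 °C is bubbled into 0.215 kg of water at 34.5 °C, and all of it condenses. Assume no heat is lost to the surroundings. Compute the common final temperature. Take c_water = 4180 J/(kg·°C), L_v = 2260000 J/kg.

Taking heat into each body as positive, Σ m c ΔT = 0:
condense steam: −0.0236×2260000 = −53336
  condensed water 100 °C→T: 98.65(T − 100)
  original water: 898.7(T − 34.5)
997.35 T = 53336 + 9864.8 + 31005 = 94206
T ≈ 94.46 °C (< 100 °C, so full condensation is consistent).

T_f ≈ 94.5 °C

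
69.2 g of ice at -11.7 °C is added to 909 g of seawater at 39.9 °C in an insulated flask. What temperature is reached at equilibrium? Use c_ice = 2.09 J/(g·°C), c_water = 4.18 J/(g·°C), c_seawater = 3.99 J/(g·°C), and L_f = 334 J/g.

Conservation of energy gives ΣQ = 0:
ice -11.7→0 °C: 69.2·2.09·11.7 = 1692.1
  fusion: m_ice L_f = 69.2·334 = 23113
  meltwater 0→T: 69.2·4.18·T = 289.26 T
  seawater cools: 909·3.99·(T − 39.9) = 3626.9(T − 39.9)
3916.2 T = 144714 − 24805 = 119909
T ≈ 30.62 °C — above 0 °C, consistent with complete melting.

T_f ≈ 30.6 °C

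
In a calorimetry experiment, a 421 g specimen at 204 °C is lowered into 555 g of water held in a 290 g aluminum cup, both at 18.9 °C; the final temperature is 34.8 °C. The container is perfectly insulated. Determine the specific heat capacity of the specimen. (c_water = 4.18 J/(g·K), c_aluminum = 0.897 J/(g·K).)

Energy conservation, ΣQ = 0:
421×c×(34.8 − 204) + 555×4.18×(34.8 − 18.9) + 290×0.897×(34.8 − 18.9) = 0
-71233 c = -41022
c = -41022/-71233 ≈ 0.5759 J/(g·K)

c ≈ 0.576 J/(g·K)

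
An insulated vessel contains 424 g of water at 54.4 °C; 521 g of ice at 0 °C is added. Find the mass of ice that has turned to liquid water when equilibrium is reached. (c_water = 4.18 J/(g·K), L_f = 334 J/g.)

m_melted ≈ 289 g

Cooling the water to 0 °C releases 424×4.18×54.4 = 96414 J.
Fully melting the ice requires m_ice L_f = 521×334 = 174014 J.
96414 J < 174014 J, so only part of the ice melts and the system sits at 0 °C.
m_melted×334 = 96414  ⇒  m_melted ≈ 288.7 g.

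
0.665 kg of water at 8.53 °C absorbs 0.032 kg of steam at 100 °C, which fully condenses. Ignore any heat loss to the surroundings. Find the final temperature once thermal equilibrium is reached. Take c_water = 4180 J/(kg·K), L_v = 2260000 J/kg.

T_f ≈ 37.6 °C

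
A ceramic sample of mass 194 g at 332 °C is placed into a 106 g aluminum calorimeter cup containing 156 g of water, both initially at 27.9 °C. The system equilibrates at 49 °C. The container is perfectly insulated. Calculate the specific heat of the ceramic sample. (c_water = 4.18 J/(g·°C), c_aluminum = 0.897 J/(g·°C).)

c ≈ 0.287 J/(g·°C)

Energy conservation, ΣQ = 0:
194·c·(49 − 332) + 156·4.18·(49 − 27.9) + 106·0.897·(49 − 27.9) = 0
-54902 c = -15765
c = -15765/-54902 ≈ 0.2872 J/(g·°C)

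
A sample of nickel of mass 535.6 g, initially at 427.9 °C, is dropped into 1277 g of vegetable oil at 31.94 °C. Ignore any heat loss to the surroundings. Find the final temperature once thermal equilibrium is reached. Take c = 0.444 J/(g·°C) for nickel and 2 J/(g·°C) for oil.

T_f ≈ 65.7 °C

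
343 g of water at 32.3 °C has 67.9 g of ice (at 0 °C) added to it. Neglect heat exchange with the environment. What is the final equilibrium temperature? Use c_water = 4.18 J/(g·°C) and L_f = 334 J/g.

T_f ≈ 13.8 °C

Let T be the final temperature. ΣQ_i = 0:
latent heat to melt: 67.9·334 = 22679; meltwater 0→T: 67.9·4.18·T = 283.82 T; water cools: 343·4.18·(T − 32.3) = 1433.7(T − 32.3)
1717.6 T = 46310 − 22679 = 23631
T ≈ 13.76 °C. Since T > 0 °C, the all-ice-melts assumption holds.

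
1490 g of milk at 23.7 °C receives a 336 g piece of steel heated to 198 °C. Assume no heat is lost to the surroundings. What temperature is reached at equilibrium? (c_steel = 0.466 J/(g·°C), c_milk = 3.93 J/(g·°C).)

|Q_steel| = |Q_milk|:
336·0.466·(198 − T) = 1490·3.93·(T − 23.7)
156.58(198 − T) = 5855.7(T − 23.7)
6012.3 T = 169782  ⇒  T ≈ 28.24 °C

T_f ≈ 28.2 °C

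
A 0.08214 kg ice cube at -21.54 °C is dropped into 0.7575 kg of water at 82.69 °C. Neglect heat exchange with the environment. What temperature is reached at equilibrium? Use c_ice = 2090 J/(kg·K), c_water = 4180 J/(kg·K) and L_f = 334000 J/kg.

Setting the total heat transfer to zero:
warm ice to 0 °C: 0.08214·2090·(0 − (-21.54)) = 3697.8
  fusion: m_ice L_f = 0.08214·334000 = 27435
  meltwater 0→T: 0.08214·4180·T = 343.35 T
  water cools: 0.7575·4180·(T − 82.69) = 3166.3(T − 82.69)
3509.7 T = 261825 − 31133 = 230693
T ≈ 65.73 °C. Since T > 0 °C, the all-ice-melts assumption holds.

T_f ≈ 65.7 °C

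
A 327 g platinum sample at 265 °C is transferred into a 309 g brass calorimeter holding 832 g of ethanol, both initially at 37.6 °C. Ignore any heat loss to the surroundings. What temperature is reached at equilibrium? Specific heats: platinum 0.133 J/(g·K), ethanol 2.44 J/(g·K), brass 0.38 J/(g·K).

T_f ≈ 42.1 °C

Energy conservation, ΣQ = 0:
327·0.133·(T − 265) + 832·2.44·(T − 37.6) + 309·0.38·(T − 37.6) = 0
(43.49 + 2030.1 + 117.42) T = 43.49·265 + 2030.1·37.6 + 117.42·37.6
T ≈ 42.11 °C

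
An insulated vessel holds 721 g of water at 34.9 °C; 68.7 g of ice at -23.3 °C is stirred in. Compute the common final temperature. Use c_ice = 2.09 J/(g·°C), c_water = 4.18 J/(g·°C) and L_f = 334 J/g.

Setting the total heat transfer to zero:
warm ice to 0 °C: 68.7·2.09·(0 − (-23.3)) = 3345.5; fusion: m_ice L_f = 68.7·334 = 22946; meltwater 0→T: 68.7·4.18·T = 287.17 T; water: 3013.8(T − 34.9)
3300.9 T = 105181 − 26291 = 78890
T ≈ 23.90 °C — above 0 °C, consistent with complete melting.

T_f ≈ 23.9 °C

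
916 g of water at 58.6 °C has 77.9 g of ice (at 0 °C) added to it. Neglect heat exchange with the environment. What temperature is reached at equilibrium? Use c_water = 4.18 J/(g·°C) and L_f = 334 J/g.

T_f ≈ 47.7 °C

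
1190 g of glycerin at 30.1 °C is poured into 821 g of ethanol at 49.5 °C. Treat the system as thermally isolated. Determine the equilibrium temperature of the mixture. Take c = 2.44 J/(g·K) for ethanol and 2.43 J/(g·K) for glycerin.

With ΣQ=0 the equilibrium temperature is the m·c-weighted mean:
T_f = (2003.2·49.5 + 2891.7·30.1) / (2003.2 + 2891.7)
    = 186201 / 4894.9 ≈ 38.04 °C

T_f ≈ 38.0 °C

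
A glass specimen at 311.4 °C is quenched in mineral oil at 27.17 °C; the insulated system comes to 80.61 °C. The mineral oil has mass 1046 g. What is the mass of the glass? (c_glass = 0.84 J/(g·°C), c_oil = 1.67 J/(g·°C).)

|Q_glass| = |Q_oil|:
m×0.84×(311.4 − 80.61) = 1046×1.67×(80.61 − 27.17)
193.86 m = 93350  ⇒  m ≈ 481.5 g

m ≈ 482 g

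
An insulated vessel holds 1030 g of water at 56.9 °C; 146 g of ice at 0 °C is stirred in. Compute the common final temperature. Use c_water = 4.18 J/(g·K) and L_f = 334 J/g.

T_f ≈ 39.9 °C

Sum of m c ΔT and latent-heat terms is zero:
melt ice: 146×334 = 48764; meltwater 0→T: 146×4.18×T = 610.28 T; water cools: 1030×4.18×(T − 56.9) = 4305.4(T − 56.9)
4915.7 T = 244977 − 48764 = 196213
T ≈ 39.92 °C. Since T > 0 °C, the all-ice-melts assumption holds.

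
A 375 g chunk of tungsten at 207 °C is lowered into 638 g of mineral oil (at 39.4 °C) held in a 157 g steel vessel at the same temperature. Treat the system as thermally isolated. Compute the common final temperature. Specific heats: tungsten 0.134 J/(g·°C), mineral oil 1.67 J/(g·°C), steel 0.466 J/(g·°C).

Energy conservation, ΣQ = 0:
375*0.134*(T − 207) + 638*1.67*(T − 39.4) + 157*0.466*(T − 39.4) = 0
1188.9 T = 55263
T = 55263/1188.9 ≈ 46.48 °C

T_f ≈ 46.5 °C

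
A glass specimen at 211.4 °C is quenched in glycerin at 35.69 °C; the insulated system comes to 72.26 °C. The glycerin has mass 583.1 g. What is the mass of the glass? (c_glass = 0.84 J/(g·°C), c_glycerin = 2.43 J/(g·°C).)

m ≈ 443 g

Conservation of energy gives ΣQ = 0:
m×0.84×(72.26 − 211.4) + 583.1×2.43×(72.26 − 35.69) = 0
-116.88 m = -51817
m = -51817/-116.88 ≈ 443.3 g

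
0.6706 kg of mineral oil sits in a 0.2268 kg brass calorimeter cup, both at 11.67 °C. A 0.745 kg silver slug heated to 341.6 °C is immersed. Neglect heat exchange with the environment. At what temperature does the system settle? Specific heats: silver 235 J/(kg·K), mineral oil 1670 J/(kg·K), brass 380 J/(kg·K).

T_f ≈ 53.5 °C

Setting the total heat transfer to zero:
0.745*235*(T − 341.6) + 0.6706*1670*(T − 11.67) + 0.2268*380*(T − 11.67) = 0
175.07(T − 341.6) + 1119.9(T − 11.67) + 86.18(T − 11.67) = 0
1381.2 T = 73881
T = 73881 / 1381.2 = 53.5 °C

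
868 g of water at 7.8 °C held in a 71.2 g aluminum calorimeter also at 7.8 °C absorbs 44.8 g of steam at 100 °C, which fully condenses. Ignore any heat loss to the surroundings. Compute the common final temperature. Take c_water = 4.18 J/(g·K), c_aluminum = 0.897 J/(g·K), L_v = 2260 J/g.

Conservation of energy gives ΣQ = 0:
latent heat released on condensation: 44.8×2260 = 101248; condensate cools 100→T: 44.8×4.18×(T − 100) = 187.26(T − 100); water warms: 868×4.18×(T − 7.8) = 3628.2(T − 7.8); cup: 63.87(T − 7.8)
3879.4 T = 101248 + 18726 + 28798 = 148773
T ≈ 38.35 °C, under the boiling point, so the assumption holds.

T_f ≈ 38.3 °C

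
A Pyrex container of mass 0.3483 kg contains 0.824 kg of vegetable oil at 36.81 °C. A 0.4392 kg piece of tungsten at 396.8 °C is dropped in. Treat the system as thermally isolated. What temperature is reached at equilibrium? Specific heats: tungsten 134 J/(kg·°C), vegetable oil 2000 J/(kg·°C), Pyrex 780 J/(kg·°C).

T_f ≈ 47.5 °C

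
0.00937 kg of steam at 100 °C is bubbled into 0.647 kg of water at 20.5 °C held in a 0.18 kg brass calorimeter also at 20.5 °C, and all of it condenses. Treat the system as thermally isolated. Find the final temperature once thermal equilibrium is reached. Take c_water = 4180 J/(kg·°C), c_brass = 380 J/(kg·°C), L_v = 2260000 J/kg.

T_f ≈ 29.1 °C

Energy conservation, ΣQ = 0:
steam→water at 100 °C releases m L_v = 0.00937×2260000 = 21176; condensate cools 100→T: 0.00937×4180×(T − 100) = 39.17(T − 100); original water: 2704.5(T − 20.5); cup: 68.4(T − 20.5)
2812 T = 21176 + 3916.7 + 56844 = 81936
T ≈ 29.14 °C — below 100 °C, confirming all the steam condensed.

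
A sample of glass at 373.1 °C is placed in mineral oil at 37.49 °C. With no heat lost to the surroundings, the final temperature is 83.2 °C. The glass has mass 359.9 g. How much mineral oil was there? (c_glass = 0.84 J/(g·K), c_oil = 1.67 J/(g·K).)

m ≈ 1150 g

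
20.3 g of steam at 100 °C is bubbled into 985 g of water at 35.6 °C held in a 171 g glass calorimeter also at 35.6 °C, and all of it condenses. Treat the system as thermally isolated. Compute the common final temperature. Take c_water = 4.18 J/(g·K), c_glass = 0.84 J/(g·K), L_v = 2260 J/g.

T_f ≈ 47.4 °C

Sum of m c ΔT and latent-heat terms is zero:
latent heat released on condensation: 20.3·2260 = 45878; condensed water 100 °C→T: 84.85(T − 100); original water: 4117.3(T − 35.6); cup: 143.64(T − 35.6)
4345.8 T = 45878 + 8485.4 + 151689 = 206053
T ≈ 47.41 °C, under the boiling point, so the assumption holds.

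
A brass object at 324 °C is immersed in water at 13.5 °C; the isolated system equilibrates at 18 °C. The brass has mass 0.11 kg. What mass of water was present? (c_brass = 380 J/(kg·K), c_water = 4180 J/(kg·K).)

m ≈ 0.68 kg

Energy conservation, ΣQ = 0:
0.11·380·(18 − 324) + m·4180·(18 − 13.5) = 0
18810 m = 12791
m = 12791/18810 ≈ 0.68 kg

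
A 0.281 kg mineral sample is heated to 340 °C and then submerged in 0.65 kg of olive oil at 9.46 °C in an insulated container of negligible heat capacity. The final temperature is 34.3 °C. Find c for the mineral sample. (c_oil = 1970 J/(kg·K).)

Let T be the final temperature. ΣQ_i = 0:
0.281×c×(34.3 − 340) + 0.65×1970×(34.3 − 9.46) = 0
-85.9 c = -31808
c = -31808/-85.9 ≈ 370.3 J/(kg·K)

c ≈ 370 J/(kg·K)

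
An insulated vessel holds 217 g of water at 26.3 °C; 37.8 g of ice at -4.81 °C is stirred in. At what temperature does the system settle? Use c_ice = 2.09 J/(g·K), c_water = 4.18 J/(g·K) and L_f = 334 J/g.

T_f ≈ 10.2 °C

Let T be the final temperature. ΣQ_i = 0:
ice -4.81→0 °C: 37.8·2.09·4.81 = 380; melt ice: 37.8·334 = 12625; meltwater 0→T: 37.8·4.18·T = 158 T; water: 907.06(T − 26.3)
1065.1 T = 23856 − 13005 = 10850
T ≈ 10.19 °C — above 0 °C, consistent with complete melting.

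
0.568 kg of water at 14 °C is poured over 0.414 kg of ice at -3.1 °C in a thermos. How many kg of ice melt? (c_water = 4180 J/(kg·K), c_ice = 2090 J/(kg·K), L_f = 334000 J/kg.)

m_melted ≈ 0.0915 kg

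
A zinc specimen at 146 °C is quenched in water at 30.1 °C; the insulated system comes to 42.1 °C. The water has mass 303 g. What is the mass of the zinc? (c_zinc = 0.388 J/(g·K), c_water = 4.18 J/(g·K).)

m ≈ 377 g

|Q_zinc| = |Q_water|:
m·0.388·(146 − 42.1) = 303·4.18·(42.1 − 30.1)
40.31 m = 15198  ⇒  m ≈ 377 g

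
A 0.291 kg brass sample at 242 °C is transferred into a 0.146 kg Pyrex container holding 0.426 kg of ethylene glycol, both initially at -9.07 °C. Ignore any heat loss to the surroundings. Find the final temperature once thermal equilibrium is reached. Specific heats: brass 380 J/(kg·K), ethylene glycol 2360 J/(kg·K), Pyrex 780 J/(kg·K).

T_f ≈ 13.5 °C

Conservation of energy gives ΣQ = 0:
0.291·380·(T − 242) + 0.426·2360·(T − (-9.07)) + 0.146·780·(T − (-9.07)) = 0
110.58(T − 242) + 1005.4(T − (-9.07)) + 113.88(T − (-9.07)) = 0
1229.8 T = 16609
T ≈ 13.51 °C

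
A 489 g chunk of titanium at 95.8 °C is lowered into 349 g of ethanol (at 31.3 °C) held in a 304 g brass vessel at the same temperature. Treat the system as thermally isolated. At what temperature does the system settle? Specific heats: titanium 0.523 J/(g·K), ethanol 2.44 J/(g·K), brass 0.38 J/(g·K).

T_f ≈ 44.8 °C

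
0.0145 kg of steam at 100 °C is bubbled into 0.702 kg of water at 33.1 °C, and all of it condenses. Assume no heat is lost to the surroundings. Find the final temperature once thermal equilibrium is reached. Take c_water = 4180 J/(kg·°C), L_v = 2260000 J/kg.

Setting the total heat transfer to zero:
steam→water at 100 °C releases m L_v = 0.0145·2260000 = 32770; condensate cools 100→T: 0.0145·4180·(T − 100) = 60.61(T − 100); water warms: 0.702·4180·(T − 33.1) = 2934.4(T − 33.1)
2995 T = 32770 + 6061 + 97127 = 135958
T ≈ 45.40 °C (< 100 °C, so full condensation is consistent).

T_f ≈ 45.4 °C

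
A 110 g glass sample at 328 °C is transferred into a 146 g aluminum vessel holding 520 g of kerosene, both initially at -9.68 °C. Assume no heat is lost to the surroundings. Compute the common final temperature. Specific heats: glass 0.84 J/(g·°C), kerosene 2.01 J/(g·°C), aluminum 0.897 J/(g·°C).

Net heat exchanged in the isolated system is zero:
110*0.84*(T − 328) + 520*2.01*(T − (-9.68)) + 146*0.897*(T − (-9.68)) = 0
92.4(T − 328) + 1045.2(T − (-9.68)) + 130.96(T − (-9.68)) = 0
(92.4 + 1045.2 + 130.96) T = 92.4*328 + 1045.2*(-9.68) + 130.96*(-9.68)
T = 18922 / 1268.6 = 14.9 °C

T_f ≈ 14.9 °C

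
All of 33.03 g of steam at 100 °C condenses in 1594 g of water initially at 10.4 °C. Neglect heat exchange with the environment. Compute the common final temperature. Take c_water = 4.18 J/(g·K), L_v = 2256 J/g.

T_f ≈ 23.2 °C

Setting the total heat transfer to zero:
condense steam: −33.03·2256 = −74516
  condensate cools 100→T: 33.03·4.18·(T − 100) = 138.07(T − 100)
  water warms: 1594·4.18·(T − 10.4) = 6662.9(T − 10.4)
6801 T = 74516 + 13807 + 69294 = 157617
T ≈ 23.18 °C, under the boiling point, so the assumption holds.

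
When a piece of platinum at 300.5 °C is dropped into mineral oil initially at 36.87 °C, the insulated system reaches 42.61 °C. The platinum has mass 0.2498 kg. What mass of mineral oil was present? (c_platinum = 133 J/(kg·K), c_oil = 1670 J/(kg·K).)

Let T be the final temperature. ΣQ_i = 0:
0.2498·133·(42.61 − 300.5) + m·1670·(42.61 − 36.87) = 0
9585.8 m = 8568
m = 8568/9585.8 ≈ 0.8938 kg

m ≈ 0.894 kg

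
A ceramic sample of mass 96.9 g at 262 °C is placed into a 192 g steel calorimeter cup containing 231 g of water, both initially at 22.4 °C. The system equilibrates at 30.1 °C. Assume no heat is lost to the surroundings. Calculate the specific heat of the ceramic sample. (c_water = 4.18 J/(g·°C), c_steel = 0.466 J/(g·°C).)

c ≈ 0.362 J/(g·°C)

Heat gained plus heat lost sum to zero:
96.9·c·(30.1 − 262) + 231·4.18·(30.1 − 22.4) + 192·0.466·(30.1 − 22.4) = 0
-22471 c = -8123.9
c = -8123.9/-22471 ≈ 0.3615 J/(g·°C)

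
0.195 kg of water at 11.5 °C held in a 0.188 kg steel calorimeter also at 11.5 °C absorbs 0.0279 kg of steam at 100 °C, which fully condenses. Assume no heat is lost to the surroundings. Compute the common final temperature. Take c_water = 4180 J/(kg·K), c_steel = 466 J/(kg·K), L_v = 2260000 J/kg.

T_f ≈ 83.5 °C

Energy balance with sensible and latent terms:
condense steam: −0.0279×2260000 = −63054; condensate cools 100→T: 0.0279×4180×(T − 100) = 116.62(T − 100); water warms: 0.195×4180×(T − 11.5) = 815.1(T − 11.5); steel cup: 0.188×466×(T − 11.5) = 87.61(T − 11.5)
1019.3 T = 63054 + 11662 + 10381 = 85097
T ≈ 83.48 °C (< 100 °C, so full condensation is consistent).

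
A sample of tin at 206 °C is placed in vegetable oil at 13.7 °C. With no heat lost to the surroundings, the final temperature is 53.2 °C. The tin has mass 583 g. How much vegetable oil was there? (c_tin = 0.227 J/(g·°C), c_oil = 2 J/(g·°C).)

m ≈ 256 g

Heat lost by the tin = heat gained by the oil:
583×0.227×(206 − 53.2) = m×2×(53.2 − 13.7)
79 m = 20222  ⇒  m ≈ 256 g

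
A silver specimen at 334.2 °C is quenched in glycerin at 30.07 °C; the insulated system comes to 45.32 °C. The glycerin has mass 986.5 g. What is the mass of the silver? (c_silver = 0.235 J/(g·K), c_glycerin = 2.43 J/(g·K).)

m ≈ 539 g

Conservation of energy gives ΣQ = 0:
m·0.235·(45.32 − 334.2) + 986.5·2.43·(45.32 − 30.07) = 0
-67.89 m = -36557
m = -36557/-67.89 ≈ 538.5 g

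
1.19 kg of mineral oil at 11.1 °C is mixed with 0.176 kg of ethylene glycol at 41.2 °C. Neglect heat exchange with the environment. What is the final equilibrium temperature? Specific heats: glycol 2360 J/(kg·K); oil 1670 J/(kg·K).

Set heat shed by the hot body equal to heat absorbed by the cold body:
0.176*2360*(41.2 − T) = 1.19*1670*(T − 11.1)
415.36(41.2 − T) = 1987.3(T − 11.1)
2402.7 T = 39172  ⇒  T ≈ 16.30 °C

T_f ≈ 16.3 °C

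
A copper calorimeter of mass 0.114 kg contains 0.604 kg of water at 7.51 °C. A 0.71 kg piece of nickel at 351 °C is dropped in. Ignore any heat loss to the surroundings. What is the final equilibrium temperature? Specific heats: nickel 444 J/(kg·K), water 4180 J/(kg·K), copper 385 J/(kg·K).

Conservation of energy gives ΣQ = 0:
0.71*444*(T − 351) + 0.604*4180*(T − 7.51) + 0.114*385*(T − 7.51) = 0
2883.8 T = 129940
T = 129940/2883.8 ≈ 45.06 °C

T_f ≈ 45.1 °C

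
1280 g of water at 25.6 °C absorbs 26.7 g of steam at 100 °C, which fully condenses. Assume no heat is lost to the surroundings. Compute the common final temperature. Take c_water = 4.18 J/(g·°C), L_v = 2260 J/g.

T_f ≈ 38.2 °C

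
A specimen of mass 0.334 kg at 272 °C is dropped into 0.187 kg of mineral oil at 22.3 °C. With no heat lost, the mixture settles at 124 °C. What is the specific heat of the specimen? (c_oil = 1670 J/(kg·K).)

Taking heat into each body as positive, Σ m c ΔT = 0:
0.334·c·(124 − 272) + 0.187·1670·(124 − 22.3) = 0
-49.43 c = -31760
c = -31760/-49.43 ≈ 642.5 J/(kg·K)

c ≈ 642 J/(kg·K)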